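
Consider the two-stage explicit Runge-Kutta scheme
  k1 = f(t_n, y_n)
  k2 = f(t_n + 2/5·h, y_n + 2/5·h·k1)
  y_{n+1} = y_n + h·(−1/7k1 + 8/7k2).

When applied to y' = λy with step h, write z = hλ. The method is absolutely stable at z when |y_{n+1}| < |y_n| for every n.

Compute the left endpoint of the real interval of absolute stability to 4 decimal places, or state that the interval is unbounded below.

With y'=λy (z=hλ):
  k1=λy_n ⇒ h·k1=z·y_n;  k2=λ(1+2/5z)y_n ⇒ h·k2=z(1+2/5z)y_n
  y_{n+1}/y_n = 1 − 1/7z + 8/7z(1+2/5z) = 1 + z + 16/35z²
  ⇒ R(z) = 1 + z + 16/35z².

Solve |R(x)|<1 on ℝ⁻.
x=-0.33: |R|=0.7198
R=1: x+16/35x²=0 ⇒ x=−35/16=-2.1875; min R=1−1/(4·16/35)=0.4531>−1
Confirm numerically:
  x=-2.094: |R|=0.91050 <1
  x=-1.944: |R|=0.78361 <1
  x=-1.712: |R|=0.62786 <1
  x=-1.104: |R|=0.45317 <1
  x=-2.495: |R|=1.35073 >1
  x=-2.415: |R|=1.25116 >1
  x=-2.318: |R|=1.13829 >1
So |R|<1 on (-2.1875, 0).

left endpoint -2.1875.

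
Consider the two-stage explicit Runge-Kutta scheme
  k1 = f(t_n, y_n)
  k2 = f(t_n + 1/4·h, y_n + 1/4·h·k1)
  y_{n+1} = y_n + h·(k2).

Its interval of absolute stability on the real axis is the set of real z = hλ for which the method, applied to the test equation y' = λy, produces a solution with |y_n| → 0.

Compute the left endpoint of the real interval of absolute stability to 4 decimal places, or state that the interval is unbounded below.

Test eqn y'=λy, z=hλ:
  k1=λy_n ⇒ h·k1=z·y_n;  k2=λ(1+1/4z)y_n ⇒ h·k2=z(1+1/4z)y_n
  y_{n+1}/y_n = 1 + z(1+1/4z) = 1 + z + 1/4z²
  so R(z) = 1 + z + 1/4z².

Find x<0 with |R(x)|<1.
x=-1.03: |R|=0.2352
R=1: x+1/4x²=0 ⇒ x=−4=-4.0000; min R=1−1/(4·1/4)=0.0000>−1
Confirm numerically:
  x=-3.593: |R|=0.63441 <1
  x=-3.533: |R|=0.58752 <1
  x=-2.926: |R|=0.21437 <1
  x=-2.505: |R|=0.06376 <1
  x=-4.287: |R|=1.30759 >1
  x=-4.278: |R|=1.29732 >1
Interval (-4.0000, 0).

z* = -4.0000.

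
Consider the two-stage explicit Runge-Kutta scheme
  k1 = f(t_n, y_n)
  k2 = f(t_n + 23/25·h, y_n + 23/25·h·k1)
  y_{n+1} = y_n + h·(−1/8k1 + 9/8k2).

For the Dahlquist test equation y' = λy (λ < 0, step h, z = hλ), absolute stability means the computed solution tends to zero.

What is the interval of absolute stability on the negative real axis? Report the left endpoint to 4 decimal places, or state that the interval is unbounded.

Test eqn y'=λy, z=hλ:
  k1=λy_n ⇒ h·k1=z·y_n;  k2=λ(1+23/25z)y_n ⇒ h·k2=z(1+23/25z)y_n
  y_{n+1}/y_n = 1 − 1/8z + 9/8z(1+23/25z) = 1 + z + 207/200z²
  so R(z) = 1 + z + 207/200z².

Need |R(x)|<1, x<0.
x=-0.89: |R|=0.9298
R=1: x+207/200x²=0 ⇒ x=−200/207=-0.9662; min R=1−1/(4·207/200)=0.7585>−1
Confirm numerically:
  x=-0.923: |R|=0.95875 <1
  x=-0.851: |R|=0.89855 <1
  x=-0.824: |R|=0.87874 <1
  x=-0.722: |R|=0.81753 <1
  x=-1.532: |R|=1.89717 >1
  x=-1.318: |R|=1.47992 >1
So |R|<1 on (-0.9662, 0).

z∈(-0.9662,0).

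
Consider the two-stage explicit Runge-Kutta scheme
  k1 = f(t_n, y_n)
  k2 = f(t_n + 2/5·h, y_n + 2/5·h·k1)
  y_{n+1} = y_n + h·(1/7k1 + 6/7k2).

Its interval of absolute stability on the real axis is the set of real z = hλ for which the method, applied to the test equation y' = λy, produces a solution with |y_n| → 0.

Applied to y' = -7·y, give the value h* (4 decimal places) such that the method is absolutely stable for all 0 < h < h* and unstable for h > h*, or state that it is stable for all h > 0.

Test eqn y'=λy, z=hλ:
  k1=λy_n ⇒ h·k1=z·y_n;  k2=λ(1+2/5z)y_n ⇒ h·k2=z(1+2/5z)y_n
  y_{n+1}/y_n = 1 + 1/7z + 6/7z(1+2/5z) = 1 + z + 12/35z²
  Hence R(z) = 1 + z + 12/35z².

Solve |R(x)|<1 on ℝ⁻.
x=-1.77: |R|=0.3041
R=1: x+12/35x²=0 ⇒ x=−35/12=-2.9167; min R=1−1/(4·12/35)=0.2708>−1
Confirm numerically:
  x=-1.798: |R|=0.31039 <1
  x=-1.504: |R|=0.27155 <1
  x=-1.267: |R|=0.28338 <1
  x=-3.487: |R|=1.68186 >1
  x=-3.431: |R|=1.60503 >1
Stable set (-2.9167, 0).

(-2.9167,0); λ=-7 ⇒ h* = (35/12)/7 = 0.4167.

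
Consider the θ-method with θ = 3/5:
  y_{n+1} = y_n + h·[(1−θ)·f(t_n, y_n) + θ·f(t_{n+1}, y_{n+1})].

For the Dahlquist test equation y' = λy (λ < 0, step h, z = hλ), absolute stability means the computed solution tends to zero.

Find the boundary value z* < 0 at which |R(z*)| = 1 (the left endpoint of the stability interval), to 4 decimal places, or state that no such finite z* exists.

(−∞, 0) — no finite endpoint.

With y'=λy (z=hλ):
  y_{n+1} = y_n + z·[2/5·y_n + 3/5·y_{n+1}] ⇒ (1 − 3/5z)y_{n+1} = (1 + 2/5z)y_n
  R(z) = (1 + 2/5z)/(1 − 3/5z).

Solve |R(x)|<1 on ℝ⁻.
x=-1.51: |R|=0.2078
x=-2: |R|=0.0909
x=-10: |R|=0.4286
x=-100: |R|=0.6393
θ=3/5≥1/2 ⇒ |1+2/5x|<|1−3/5x| ∀x<0 ⇒ interval (−∞,0).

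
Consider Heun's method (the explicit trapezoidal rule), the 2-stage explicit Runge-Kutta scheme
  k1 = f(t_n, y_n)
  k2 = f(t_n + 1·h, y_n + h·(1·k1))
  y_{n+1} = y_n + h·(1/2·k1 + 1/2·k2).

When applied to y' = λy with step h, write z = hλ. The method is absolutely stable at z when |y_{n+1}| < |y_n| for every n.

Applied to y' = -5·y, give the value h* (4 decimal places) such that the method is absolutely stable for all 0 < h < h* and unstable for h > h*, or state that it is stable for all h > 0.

Test eqn y'=λy, z=hλ:
  order 2, 2-stage ⇒ R(z)=1+z+z^2/2
  (e.g. R(-0.51)=0.62005, |R|=0.62005)

Boundary: |R(x)|=1, x<0.
x=-0.51: |R|=0.6200
|R(-2.36)|=1.4248 |R(-1.98)|=0.9802 |R(-0.83)|=0.5145
Bisect:
  x_lo=-2.8921 |R|=2.2901  x_hi=-0.2222 |R|=0.8025
  mid=-1.55714 |R|=0.65521 →hi
  mid=-2.22464 |R|=1.24987 →lo
  mid=-1.89089 |R|=0.89684 →hi
  mid=-2.05776 |R|=1.05943 →lo
  mid=-1.97433 |R|=0.97466 →hi
  mid=-2.01605 |R|=1.01617 →lo
  mid=-1.99519 |R|=0.99520 →hi
  mid=-2.00562 |R|=1.00563 →lo
  ...
  [-2.00007,-1.99991] ⇒ x*=-2.0000
Stable set (-2.0000, 0).

(-2.0000,0); λ=-5 ⇒ h* = 0.4000.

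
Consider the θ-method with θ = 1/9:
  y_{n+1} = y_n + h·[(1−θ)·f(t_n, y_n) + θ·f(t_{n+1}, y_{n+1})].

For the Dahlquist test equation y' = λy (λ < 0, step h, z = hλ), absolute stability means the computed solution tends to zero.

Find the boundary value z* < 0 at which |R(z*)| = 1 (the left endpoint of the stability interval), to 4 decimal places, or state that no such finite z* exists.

z* = -2.5714.

Set f=λy, z=hλ:
  y_{n+1} = y_n + z·[8/9·y_n + 1/9·y_{n+1}] ⇒ (1 − 1/9z)y_{n+1} = (1 + 8/9z)y_n
  R(z) = (1 + 8/9z)/(1 − 1/9z).

Boundary: |R(x)|=1, x<0.
x=-1.1: |R|=0.0198
R=−1: 1+8/9x = −1+1/9x ⇒ -7/9x=2 ⇒ x=2/(-7/9)=-2.5714
Confirm numerically:
  x=-2.015: |R|=0.64639 <1
  x=-1.970: |R|=0.61623 <1
  x=-1.449: |R|=0.24806 <1
  x=-1.129: |R|=0.00316 <1
  x=-3.074: |R|=1.29137 >1
  x=-3.017: |R|=1.25955 >1
  x=-2.770: |R|=1.11810 >1
Stable set (-2.5714, 0).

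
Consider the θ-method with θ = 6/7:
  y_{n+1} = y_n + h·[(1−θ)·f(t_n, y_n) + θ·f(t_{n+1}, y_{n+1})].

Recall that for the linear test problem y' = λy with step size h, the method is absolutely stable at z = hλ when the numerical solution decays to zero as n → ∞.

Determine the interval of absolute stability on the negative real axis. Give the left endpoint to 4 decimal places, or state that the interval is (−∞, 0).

(−∞, 0) — no finite endpoint.

With y'=λy (z=hλ):
  y_{n+1} = y_n + z·[1/7·y_n + 6/7·y_{n+1}] ⇒ (1 − 6/7z)y_{n+1} = (1 + 1/7z)y_n
  R(z) = (1 + 1/7z)/(1 − 6/7z).

Need |R(x)|<1, x<0.
x=-0.43: |R|=0.6858
x=-2: |R|=0.2632
x=-10: |R|=0.0448
x=-100: |R|=0.1532
θ=6/7≥1/2 ⇒ |1+1/7x|<|1−6/7x| ∀x<0 ⇒ unbounded interval.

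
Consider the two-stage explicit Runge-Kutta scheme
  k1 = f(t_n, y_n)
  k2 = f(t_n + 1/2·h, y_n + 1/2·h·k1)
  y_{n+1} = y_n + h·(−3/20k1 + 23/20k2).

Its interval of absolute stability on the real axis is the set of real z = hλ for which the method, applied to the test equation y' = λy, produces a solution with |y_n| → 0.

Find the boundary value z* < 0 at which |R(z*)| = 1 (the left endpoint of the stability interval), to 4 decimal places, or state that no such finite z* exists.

With y'=λy (z=hλ):
  k1=λy_n ⇒ h·k1=z·y_n;  k2=λ(1+1/2z)y_n ⇒ h·k2=z(1+1/2z)y_n
  y_{n+1}/y_n = 1 − 3/20z + 23/20z(1+1/2z) = 1 + z + 23/40z²
  ⇒ R(z) = 1 + z + 23/40z².

Find x<0 with |R(x)|<1.
x=-1.47: |R|=0.7725
R=1: x+23/40x²=0 ⇒ x=−40/23=-1.7391; min R=1−1/(4·23/40)=0.5652>−1
Confirm numerically:
  x=-1.604: |R|=0.87537 <1
  x=-1.480: |R|=0.77948 <1
  x=-1.416: |R|=0.73691 <1
  x=-2.236: |R|=1.63883 >1
  x=-2.069: |R|=1.39244 >1
  x=-1.808: |R|=1.07160 >1
Stable set (-1.7391, 0).

left endpoint -1.7391.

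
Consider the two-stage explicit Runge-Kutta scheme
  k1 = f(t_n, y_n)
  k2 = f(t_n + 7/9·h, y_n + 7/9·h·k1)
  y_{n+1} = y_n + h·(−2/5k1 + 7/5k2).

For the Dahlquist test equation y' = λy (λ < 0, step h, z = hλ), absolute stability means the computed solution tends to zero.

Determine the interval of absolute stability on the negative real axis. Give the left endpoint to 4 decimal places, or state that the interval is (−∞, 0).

On y'=λy, z=hλ:
  k1=λy_n ⇒ h·k1=z·y_n;  k2=λ(1+7/9z)y_n ⇒ h·k2=z(1+7/9z)y_n
  y_{n+1}/y_n = 1 − 2/5z + 7/5z(1+7/9z) = 1 + z + 49/45z²
  ⇒ R(z) = 1 + z + 49/45z².

Need |R(x)|<1, x<0.
x=-0.7: |R|=0.8336
R=1: x+49/45x²=0 ⇒ x=−45/49=-0.9184; min R=1−1/(4·49/45)=0.7704>−1
Confirm numerically:
  x=-0.772: |R|=0.87696 <1
  x=-0.666: |R|=0.81698 <1
  x=-0.626: |R|=0.80071 <1
  x=-0.470: |R|=0.77054 <1
  x=-1.401: |R|=1.73627 >1
  x=-1.149: |R|=1.28855 >1
  x=-1.143: |R|=1.27958 >1
Interval (-0.9184, 0).

z∈(-0.9184,0).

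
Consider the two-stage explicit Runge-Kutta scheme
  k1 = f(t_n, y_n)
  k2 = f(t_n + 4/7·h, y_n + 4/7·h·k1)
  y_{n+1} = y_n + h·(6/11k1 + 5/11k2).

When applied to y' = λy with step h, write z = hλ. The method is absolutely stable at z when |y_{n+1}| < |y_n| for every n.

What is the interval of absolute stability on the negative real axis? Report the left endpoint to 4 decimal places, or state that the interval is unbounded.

(-3.8500, 0).

With y'=λy (z=hλ):
  k1=λy_n ⇒ h·k1=z·y_n;  k2=λ(1+4/7z)y_n ⇒ h·k2=z(1+4/7z)y_n
  y_{n+1}/y_n = 1 + 6/11z + 5/11z(1+4/7z) = 1 + z + 20/77z²
  ⇒ R(z) = 1 + z + 20/77z².

Need |R(x)|<1, x<0.
x=-0.6: |R|=0.4935
R=1: x+20/77x²=0 ⇒ x=−77/20=-3.8500; min R=1−1/(4·20/77)=0.0375>−1
Confirm numerically:
  x=-3.115: |R|=0.40532 <1
  x=-2.989: |R|=0.33155 <1
  x=-2.583: |R|=0.14996 <1
  x=-2.202: |R|=0.05743 <1
  x=-4.426: |R|=1.66218 >1
  x=-4.204: |R|=1.38655 >1
So |R|<1 on (-3.8500, 0).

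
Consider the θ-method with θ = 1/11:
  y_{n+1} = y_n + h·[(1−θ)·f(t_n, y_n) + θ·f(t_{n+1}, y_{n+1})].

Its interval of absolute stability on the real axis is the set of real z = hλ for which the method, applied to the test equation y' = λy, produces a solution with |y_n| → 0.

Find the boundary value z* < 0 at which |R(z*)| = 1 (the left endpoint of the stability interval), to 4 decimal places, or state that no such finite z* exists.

left endpoint -2.4444.

Set f=λy, z=hλ:
  y_{n+1} = y_n + z·[10/11·y_n + 1/11·y_{n+1}] ⇒ (1 − 1/11z)y_{n+1} = (1 + 10/11z)y_n
  Hence R(z) = (1 + 10/11z)/(1 − 1/11z).

Need |R(x)|<1, x<0.
x=-1.35: |R|=0.2024
R=−1: 1+10/11x = −1+1/11x ⇒ -9/11x=2 ⇒ x=2/(-9/11)=-2.4444
Confirm numerically:
  x=-2.339: |R|=0.92886 <1
  x=-1.984: |R|=0.68084 <1
  x=-1.772: |R|=0.52615 <1
  x=-1.036: |R|=0.05317 <1
  x=-2.973: |R|=1.34044 >1
  x=-2.759: |R|=1.20576 >1
  x=-2.572: |R|=1.08459 >1
Interval (-2.4444, 0).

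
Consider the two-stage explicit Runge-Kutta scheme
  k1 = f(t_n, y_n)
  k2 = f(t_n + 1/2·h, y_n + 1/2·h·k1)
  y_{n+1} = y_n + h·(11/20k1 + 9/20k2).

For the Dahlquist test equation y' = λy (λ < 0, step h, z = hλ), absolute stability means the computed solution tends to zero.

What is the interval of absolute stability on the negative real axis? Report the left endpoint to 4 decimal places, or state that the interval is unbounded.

(-4.4444, 0).

Test eqn y'=λy, z=hλ:
  k1=λy_n ⇒ h·k1=z·y_n;  k2=λ(1+1/2z)y_n ⇒ h·k2=z(1+1/2z)y_n
  y_{n+1}/y_n = 1 + 11/20z + 9/20z(1+1/2z) = 1 + z + 9/40z²
  R(z) = 1 + z + 9/40z².

Need |R(x)|<1, x<0.
x=-1.02: |R|=0.2141
R=1: x+9/40x²=0 ⇒ x=−40/9=-4.4444; min R=1−1/(4·9/40)=-0.1111>−1
Confirm numerically:
  x=-3.796: |R|=0.44616 <1
  x=-3.277: |R|=0.13921 <1
  x=-1.984: |R|=0.09834 <1
  x=-5.040: |R|=1.67536 >1
  x=-4.811: |R|=1.39679 >1
Stable set (-4.4444, 0).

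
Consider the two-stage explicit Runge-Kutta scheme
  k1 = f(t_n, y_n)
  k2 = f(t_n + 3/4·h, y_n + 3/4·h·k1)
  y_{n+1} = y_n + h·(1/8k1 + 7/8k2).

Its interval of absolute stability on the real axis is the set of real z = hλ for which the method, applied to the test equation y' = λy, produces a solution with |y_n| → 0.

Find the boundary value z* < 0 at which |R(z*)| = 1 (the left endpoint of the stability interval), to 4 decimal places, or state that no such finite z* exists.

Set f=λy, z=hλ:
  k1=λy_n ⇒ h·k1=z·y_n;  k2=λ(1+3/4z)y_n ⇒ h·k2=z(1+3/4z)y_n
  y_{n+1}/y_n = 1 + 1/8z + 7/8z(1+3/4z) = 1 + z + 21/32z²
  R(z) = 1 + z + 21/32z².

Find x<0 with |R(x)|<1.
x=-1.46: |R|=0.9389
R=1: x+21/32x²=0 ⇒ x=−32/21=-1.5238; min R=1−1/(4·21/32)=0.6190>−1
Confirm numerically:
  x=-1.442: |R|=0.92258 <1
  x=-1.001: |R|=0.65656 <1
  x=-0.702: |R|=0.62140 <1
  x=-0.656: |R|=0.62641 <1
  x=-1.902: |R|=1.47205 >1
  x=-1.720: |R|=1.22145 >1
Interval (-1.5238, 0).

z* = -1.5238.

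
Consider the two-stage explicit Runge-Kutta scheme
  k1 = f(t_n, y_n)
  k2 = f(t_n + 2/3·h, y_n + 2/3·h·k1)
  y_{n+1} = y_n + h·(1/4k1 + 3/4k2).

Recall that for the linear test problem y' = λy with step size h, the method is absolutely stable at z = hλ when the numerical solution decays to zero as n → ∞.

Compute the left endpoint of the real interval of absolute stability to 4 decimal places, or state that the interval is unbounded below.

Set f=λy, z=hλ:
  k1=λy_n ⇒ h·k1=z·y_n;  k2=λ(1+2/3z)y_n ⇒ h·k2=z(1+2/3z)y_n
  y_{n+1}/y_n = 1 + 1/4z + 3/4z(1+2/3z) = 1 + z + 1/2z²
  Hence R(z) = 1 + z + 1/2z².

Solve |R(x)|<1 on ℝ⁻.
x=-0.71: |R|=0.5421
R=1: x+1/2x²=0 ⇒ x=−2=-2.0000; min R=1−1/(4·1/2)=0.5000>−1
Confirm numerically:
  x=-1.956: |R|=0.95697 <1
  x=-1.600: |R|=0.68000 <1
  x=-1.104: |R|=0.50541 <1
  x=-2.593: |R|=1.76882 >1
  x=-2.561: |R|=1.71836 >1
  x=-2.297: |R|=1.34110 >1
So |R|<1 on (-2.0000, 0).

z* = -2.0000.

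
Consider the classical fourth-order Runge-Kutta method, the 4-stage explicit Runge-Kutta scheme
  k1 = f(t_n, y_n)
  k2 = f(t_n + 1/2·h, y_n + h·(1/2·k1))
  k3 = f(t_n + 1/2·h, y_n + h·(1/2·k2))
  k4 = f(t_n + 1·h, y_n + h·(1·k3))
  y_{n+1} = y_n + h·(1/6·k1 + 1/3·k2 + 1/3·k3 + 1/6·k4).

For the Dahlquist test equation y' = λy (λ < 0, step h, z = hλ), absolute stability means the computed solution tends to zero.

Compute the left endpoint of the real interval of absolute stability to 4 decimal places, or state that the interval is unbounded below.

left endpoint -2.7853.

With y'=λy (z=hλ):
  order 4, 4-stage ⇒ R(z)=1+z+z^2/2+z^3/6+z^4/24
  (e.g. R(-0.54)=0.58310, |R|=0.58310)

Solve |R(x)|<1 on ℝ⁻.
x=-0.54: |R|=0.5831
|R(-3.14)|=1.6804 |R(-2.88)|=1.1524 |R(-1.58)|=0.2705
Bisect:
  x_lo=-3.6058 |R|=3.1251  x_hi=-0.0921 |R|=0.9121
  mid=-1.84893 |R|=0.29383 →hi
  mid=-2.72737 |R|=0.91612 →hi
  mid=-3.16659 |R|=1.74443 →lo
  mid=-2.94698 |R|=1.27242 →lo
  mid=-2.83717 |R|=1.08108 →lo
  mid=-2.78227 |R|=0.99545 →hi
  mid=-2.80972 |R|=1.03746 →lo
  mid=-2.79600 |R|=1.01626 →lo
  mid=-2.78913 |R|=1.00580 →lo
  mid=-2.78570 |R|=1.00062 →lo
  ...
  [-2.78549,-2.78527] ⇒ x*=-2.7853
Interval (-2.7853, 0).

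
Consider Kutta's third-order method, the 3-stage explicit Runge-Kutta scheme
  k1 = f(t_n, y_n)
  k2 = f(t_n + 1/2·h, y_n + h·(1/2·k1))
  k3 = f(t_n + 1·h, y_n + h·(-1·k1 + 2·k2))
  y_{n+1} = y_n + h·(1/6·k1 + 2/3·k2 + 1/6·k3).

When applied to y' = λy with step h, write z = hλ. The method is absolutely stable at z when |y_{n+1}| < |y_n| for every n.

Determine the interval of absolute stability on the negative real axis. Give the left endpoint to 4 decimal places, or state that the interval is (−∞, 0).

z∈(-2.5127,0).

Set f=λy, z=hλ:
  order 3, 3-stage ⇒ R(z)=1+z+z^2/2+z^3/6
  (e.g. R(-0.81)=0.42948, |R|=0.42948)

Find x<0 with |R(x)|<1.
x=-0.81: |R|=0.4295
|R(-2.33)|=0.7238 |R(-2.06)|=0.3952 |R(-1.81)|=0.1602
Bisect:
  x_lo=-3.2784 |R|=2.7772  x_hi=-0.0853 |R|=0.9183
  mid=-1.68185 |R|=0.06043 →hi
  mid=-2.48014 |R|=0.94719 →hi
  mid=-2.87928 |R|=1.71249 →lo
  mid=-2.67971 |R|=1.29639 →lo
  mid=-2.57993 |R|=1.11392 →lo
  mid=-2.53003 |R|=1.02865 →lo
  mid=-2.50509 |R|=0.98745 →hi
  mid=-2.51756 |R|=1.00793 →lo
  mid=-2.51132 |R|=0.99766 →hi
  ...
  [-2.51288,-2.51269] ⇒ x*=-2.5127
Interval (-2.5127, 0).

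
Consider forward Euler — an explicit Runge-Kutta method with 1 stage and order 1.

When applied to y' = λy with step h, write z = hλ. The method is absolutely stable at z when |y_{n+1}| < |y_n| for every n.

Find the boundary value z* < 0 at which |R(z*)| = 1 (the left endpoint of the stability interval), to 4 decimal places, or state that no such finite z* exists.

z* = -2.0000.

With y'=λy (z=hλ):
  order 1, 1-stage ⇒ R(z)=1+z
  (e.g. R(-0.3)=0.70000, |R|=0.70000)

Boundary: |R(x)|=1, x<0.
x=-0.3: |R|=0.7000
|R(-2.26)|=1.2600 |R(-2.17)|=1.1700 |R(-2.11)|=1.1100
Bisect:
  x_lo=-2.5115 |R|=1.5115  x_hi=-0.3103 |R|=0.6897
  mid=-1.41089 |R|=0.41089 →hi
  mid=-1.96118 |R|=0.96118 →hi
  mid=-2.23632 |R|=1.23632 →lo
  mid=-2.09875 |R|=1.09875 →lo
  mid=-2.02996 |R|=1.02996 →lo
  mid=-1.99557 |R|=0.99557 →hi
  mid=-2.01277 |R|=1.01277 →lo
  ...
  [-2.00000,-1.99987] ⇒ x*=-2.0000
Interval (-2.0000, 0).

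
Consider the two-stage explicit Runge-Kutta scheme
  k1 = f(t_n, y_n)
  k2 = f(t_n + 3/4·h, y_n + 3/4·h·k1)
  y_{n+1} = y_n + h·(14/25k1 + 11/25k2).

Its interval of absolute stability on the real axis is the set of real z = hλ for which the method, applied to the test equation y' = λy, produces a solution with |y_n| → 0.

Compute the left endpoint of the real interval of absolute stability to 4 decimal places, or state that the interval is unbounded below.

left endpoint -3.0303.

With y'=λy (z=hλ):
  k1=λy_n ⇒ h·k1=z·y_n;  k2=λ(1+3/4z)y_n ⇒ h·k2=z(1+3/4z)y_n
  y_{n+1}/y_n = 1 + 14/25z + 11/25z(1+3/4z) = 1 + z + 33/100z²
  ⇒ R(z) = 1 + z + 33/100z².

Need |R(x)|<1, x<0.
x=-0.37: |R|=0.6752
R=1: x+33/100x²=0 ⇒ x=−100/33=-3.0303; min R=1−1/(4·33/100)=0.2424>−1
Confirm numerically:
  x=-2.444: |R|=0.52713 <1
  x=-2.345: |R|=0.46968 <1
  x=-1.702: |R|=0.25395 <1
  x=-3.293: |R|=1.28547 >1
  x=-3.210: |R|=1.19035 >1
  x=-3.154: |R|=1.12875 >1
Interval (-3.0303, 0).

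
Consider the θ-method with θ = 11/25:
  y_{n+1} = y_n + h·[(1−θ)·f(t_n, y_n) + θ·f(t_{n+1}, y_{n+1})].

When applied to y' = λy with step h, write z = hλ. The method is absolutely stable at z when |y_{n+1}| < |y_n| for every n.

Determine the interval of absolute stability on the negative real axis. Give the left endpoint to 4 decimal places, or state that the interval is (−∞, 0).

z∈(-16.6667,0).

Test eqn y'=λy, z=hλ:
  y_{n+1} = y_n + z·[14/25·y_n + 11/25·y_{n+1}] ⇒ (1 − 11/25z)y_{n+1} = (1 + 14/25z)y_n
  ⇒ R(z) = (1 + 14/25z)/(1 − 11/25z).

Need |R(x)|<1, x<0.
x=-1.22: |R|=0.2061
R=−1: 1+14/25x = −1+11/25x ⇒ -3/25x=2 ⇒ x=2/(-3/25)=-16.6667
Confirm numerically:
  x=-16.051: |R|=0.99084 <1
  x=-14.583: |R|=0.96629 <1
  x=-14.484: |R|=0.96448 <1
  x=-13.079: |R|=0.93626 <1
  x=-16.949: |R|=1.00401 >1
  x=-16.820: |R|=1.00219 >1
Stable set (-16.6667, 0).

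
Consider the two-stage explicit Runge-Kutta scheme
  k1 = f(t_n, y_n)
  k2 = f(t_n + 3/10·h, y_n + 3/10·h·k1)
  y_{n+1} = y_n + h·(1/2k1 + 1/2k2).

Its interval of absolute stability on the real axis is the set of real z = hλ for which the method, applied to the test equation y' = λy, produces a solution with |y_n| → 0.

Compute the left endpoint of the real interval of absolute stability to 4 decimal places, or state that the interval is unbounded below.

left endpoint -6.6667.

With y'=λy (z=hλ):
  k1=λy_n ⇒ h·k1=z·y_n;  k2=λ(1+3/10z)y_n ⇒ h·k2=z(1+3/10z)y_n
  y_{n+1}/y_n = 1 + 1/2z + 1/2z(1+3/10z) = 1 + z + 3/20z²
  Hence R(z) = 1 + z + 3/20z².

Need |R(x)|<1, x<0.
x=-0.32: |R|=0.6954
R=1: x+3/20x²=0 ⇒ x=−20/3=-6.6667; min R=1−1/(4·3/20)=-0.6667>−1
Confirm numerically:
  x=-6.235: |R|=0.59628 <1
  x=-5.790: |R|=0.23861 <1
  x=-4.872: |R|=0.31154 <1
  x=-4.722: |R|=0.37741 <1
  x=-6.911: |R|=1.25329 >1
  x=-6.742: |R|=1.07618 >1
  x=-6.709: |R|=1.04260 >1
Interval (-6.6667, 0).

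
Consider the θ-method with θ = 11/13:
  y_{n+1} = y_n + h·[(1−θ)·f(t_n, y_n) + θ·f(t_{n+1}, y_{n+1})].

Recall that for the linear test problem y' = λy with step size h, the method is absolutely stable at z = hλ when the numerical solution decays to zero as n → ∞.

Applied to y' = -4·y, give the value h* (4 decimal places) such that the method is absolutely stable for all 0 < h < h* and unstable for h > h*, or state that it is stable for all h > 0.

(−∞, 0) — no finite endpoint. Any h>0 works for λ=-4.

On y'=λy, z=hλ:
  y_{n+1} = y_n + z·[2/13·y_n + 11/13·y_{n+1}] ⇒ (1 − 11/13z)y_{n+1} = (1 + 2/13z)y_n
  ⇒ R(z) = (1 + 2/13z)/(1 − 11/13z).

Need |R(x)|<1, x<0.
x=-1.6: |R|=0.3203
x=-2: |R|=0.2571
x=-10: |R|=0.0569
x=-100: |R|=0.1680
θ=11/13≥1/2 ⇒ |1+2/13x|<|1−11/13x| ∀x<0 ⇒ unbounded interval.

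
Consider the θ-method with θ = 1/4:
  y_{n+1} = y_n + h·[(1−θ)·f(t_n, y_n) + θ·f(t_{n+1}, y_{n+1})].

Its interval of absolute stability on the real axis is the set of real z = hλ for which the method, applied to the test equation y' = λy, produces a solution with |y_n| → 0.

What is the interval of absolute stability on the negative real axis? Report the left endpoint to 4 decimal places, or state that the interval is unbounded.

With y'=λy (z=hλ):
  y_{n+1} = y_n + z·[3/4·y_n + 1/4·y_{n+1}] ⇒ (1 − 1/4z)y_{n+1} = (1 + 3/4z)y_n
  ⇒ R(z) = (1 + 3/4z)/(1 − 1/4z).

Find x<0 with |R(x)|<1.
x=-1.19: |R|=0.0829
R=−1: 1+3/4x = −1+1/4x ⇒ -1/2x=2 ⇒ x=2/(-1/2)=-4.0000
Confirm numerically:
  x=-3.837: |R|=0.95840 <1
  x=-3.153: |R|=0.76318 <1
  x=-1.936: |R|=0.30458 <1
  x=-1.795: |R|=0.23900 <1
  x=-4.191: |R|=1.04664 >1
  x=-4.099: |R|=1.02445 >1
Stable set (-4.0000, 0).

(-4.0000, 0).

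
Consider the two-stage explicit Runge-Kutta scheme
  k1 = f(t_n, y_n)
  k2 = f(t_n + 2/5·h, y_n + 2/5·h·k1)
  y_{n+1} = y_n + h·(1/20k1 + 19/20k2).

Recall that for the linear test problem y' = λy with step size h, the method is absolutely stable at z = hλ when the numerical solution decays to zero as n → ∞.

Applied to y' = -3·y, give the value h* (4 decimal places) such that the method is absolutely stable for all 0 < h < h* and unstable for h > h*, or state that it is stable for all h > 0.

Test eqn y'=λy, z=hλ:
  k1=λy_n ⇒ h·k1=z·y_n;  k2=λ(1+2/5z)y_n ⇒ h·k2=z(1+2/5z)y_n
  y_{n+1}/y_n = 1 + 1/20z + 19/20z(1+2/5z) = 1 + z + 19/50z²
  so R(z) = 1 + z + 19/50z².

Need |R(x)|<1, x<0.
x=-0.78: |R|=0.4512
R=1: x+19/50x²=0 ⇒ x=−50/19=-2.6316; min R=1−1/(4·19/50)=0.3421>−1
Confirm numerically:
  x=-2.313: |R|=0.71999 <1
  x=-2.137: |R|=0.59837 <1
  x=-1.751: |R|=0.41408 <1
  x=-3.087: |R|=1.53424 >1
  x=-3.072: |R|=1.51413 >1
  x=-2.770: |R|=1.14570 >1
Stable set (-2.6316, 0).

(-2.6316,0); λ=-3 ⇒ h* = (50/19)/3 = 0.8772.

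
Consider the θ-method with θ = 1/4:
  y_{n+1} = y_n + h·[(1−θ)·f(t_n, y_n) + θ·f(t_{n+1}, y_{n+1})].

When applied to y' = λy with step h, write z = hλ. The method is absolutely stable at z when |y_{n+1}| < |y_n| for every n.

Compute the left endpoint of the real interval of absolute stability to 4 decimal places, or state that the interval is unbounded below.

left endpoint -4.0000.

Test eqn y'=λy, z=hλ:
  y_{n+1} = y_n + z·[3/4·y_n + 1/4·y_{n+1}] ⇒ (1 − 1/4z)y_{n+1} = (1 + 3/4z)y_n
  ⇒ R(z) = (1 + 3/4z)/(1 − 1/4z).

Solve |R(x)|<1 on ℝ⁻.
x=-0.68: |R|=0.4188
R=−1: 1+3/4x = −1+1/4x ⇒ -1/2x=2 ⇒ x=2/(-1/2)=-4.0000
Confirm numerically:
  x=-3.482: |R|=0.86153 <1
  x=-3.066: |R|=0.73564 <1
  x=-2.775: |R|=0.63838 <1
  x=-4.542: |R|=1.12690 >1
  x=-4.224: |R|=1.05447 >1
  x=-4.112: |R|=1.02761 >1
Interval (-4.0000, 0).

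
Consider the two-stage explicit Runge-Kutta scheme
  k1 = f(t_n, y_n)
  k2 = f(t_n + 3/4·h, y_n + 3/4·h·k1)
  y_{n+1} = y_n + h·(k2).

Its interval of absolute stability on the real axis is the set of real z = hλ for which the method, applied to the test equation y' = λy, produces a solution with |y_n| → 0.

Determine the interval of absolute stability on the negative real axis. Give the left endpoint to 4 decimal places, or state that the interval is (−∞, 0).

z∈(-1.3333,0).

Test eqn y'=λy, z=hλ:
  k1=λy_n ⇒ h·k1=z·y_n;  k2=λ(1+3/4z)y_n ⇒ h·k2=z(1+3/4z)y_n
  y_{n+1}/y_n = 1 + z(1+3/4z) = 1 + z + 3/4z²
  Hence R(z) = 1 + z + 3/4z².

Need |R(x)|<1, x<0.
x=-1.36: |R|=1.0272
R=1: x+3/4x²=0 ⇒ x=−4/3=-1.3333; min R=1−1/(4·3/4)=0.6667>−1
Confirm numerically:
  x=-1.013: |R|=0.75663 <1
  x=-0.964: |R|=0.73297 <1
  x=-0.822: |R|=0.68476 <1
  x=-1.878: |R|=1.76716 >1
  x=-1.868: |R|=1.74907 >1
Interval (-1.3333, 0).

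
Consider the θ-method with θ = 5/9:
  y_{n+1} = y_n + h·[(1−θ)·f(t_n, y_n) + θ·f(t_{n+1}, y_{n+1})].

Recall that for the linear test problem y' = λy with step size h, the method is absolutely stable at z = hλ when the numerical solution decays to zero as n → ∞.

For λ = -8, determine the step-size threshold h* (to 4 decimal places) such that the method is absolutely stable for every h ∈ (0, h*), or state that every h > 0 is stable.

(−∞, 0) — no finite endpoint. Any h>0 works for λ=-8.

Test eqn y'=λy, z=hλ:
  y_{n+1} = y_n + z·[4/9·y_n + 5/9·y_{n+1}] ⇒ (1 − 5/9z)y_{n+1} = (1 + 4/9z)y_n
  Hence R(z) = (1 + 4/9z)/(1 − 5/9z).

Need |R(x)|<1, x<0.
x=-0.79: |R|=0.4510
x=-2: |R|=0.0526
x=-10: |R|=0.5254
x=-100: |R|=0.7682
θ=5/9≥1/2 ⇒ |1+4/9x|<|1−5/9x| ∀x<0 ⇒ stable on all of ℝ⁻.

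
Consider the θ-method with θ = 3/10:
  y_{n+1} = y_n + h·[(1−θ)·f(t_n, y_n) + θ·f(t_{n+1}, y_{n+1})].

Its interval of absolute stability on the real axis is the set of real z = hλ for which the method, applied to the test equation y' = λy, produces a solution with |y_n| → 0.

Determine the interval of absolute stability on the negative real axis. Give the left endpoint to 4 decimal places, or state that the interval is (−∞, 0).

Test eqn y'=λy, z=hλ:
  y_{n+1} = y_n + z·[7/10·y_n + 3/10·y_{n+1}] ⇒ (1 − 3/10z)y_{n+1} = (1 + 7/10z)y_n
  R(z) = (1 + 7/10z)/(1 − 3/10z).

Boundary: |R(x)|=1, x<0.
x=-1.34: |R|=0.0442
R=−1: 1+7/10x = −1+3/10x ⇒ -2/5x=2 ⇒ x=2/(-2/5)=-5.0000
Confirm numerically:
  x=-3.996: |R|=0.81735 <1
  x=-2.540: |R|=0.44154 <1
  x=-2.115: |R|=0.29397 <1
  x=-2.077: |R|=0.27965 <1
  x=-5.597: |R|=1.08913 >1
  x=-5.379: |R|=1.05800 >1
Stable set (-5.0000, 0).

z∈(-5.0000,0).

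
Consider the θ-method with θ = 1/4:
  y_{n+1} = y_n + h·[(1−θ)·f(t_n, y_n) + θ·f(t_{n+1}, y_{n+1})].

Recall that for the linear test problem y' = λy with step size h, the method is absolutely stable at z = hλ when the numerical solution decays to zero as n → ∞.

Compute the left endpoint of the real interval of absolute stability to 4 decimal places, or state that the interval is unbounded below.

Set f=λy, z=hλ:
  y_{n+1} = y_n + z·[3/4·y_n + 1/4·y_{n+1}] ⇒ (1 − 1/4z)y_{n+1} = (1 + 3/4z)y_n
  Hence R(z) = (1 + 3/4z)/(1 − 1/4z).

Find x<0 with |R(x)|<1.
x=-1.71: |R|=0.1979
R=−1: 1+3/4x = −1+1/4x ⇒ -1/2x=2 ⇒ x=2/(-1/2)=-4.0000
Confirm numerically:
  x=-3.774: |R|=0.94186 <1
  x=-3.766: |R|=0.93974 <1
  x=-3.374: |R|=0.83021 <1
  x=-3.366: |R|=0.82786 <1
  x=-4.327: |R|=1.07854 >1
  x=-4.030: |R|=1.00747 >1
Stable set (-4.0000, 0).

z* = -4.0000.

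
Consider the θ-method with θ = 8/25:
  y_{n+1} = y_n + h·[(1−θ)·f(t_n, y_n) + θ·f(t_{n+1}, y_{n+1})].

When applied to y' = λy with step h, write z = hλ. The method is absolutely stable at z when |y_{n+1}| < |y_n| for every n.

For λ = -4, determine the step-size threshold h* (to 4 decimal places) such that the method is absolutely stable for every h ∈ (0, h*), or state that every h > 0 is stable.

(-5.5556,0); λ=-4 ⇒ h* = (50/9)/4 = 1.3889.

Set f=λy, z=hλ:
  y_{n+1} = y_n + z·[17/25·y_n + 8/25·y_{n+1}] ⇒ (1 − 8/25z)y_{n+1} = (1 + 17/25z)y_n
  Hence R(z) = (1 + 17/25z)/(1 − 8/25z).

Find x<0 with |R(x)|<1.
x=-0.96: |R|=0.2656
R=−1: 1+17/25x = −1+8/25x ⇒ -9/25x=2 ⇒ x=2/(-9/25)=-5.5556
Confirm numerically:
  x=-4.278: |R|=0.80586 <1
  x=-4.273: |R|=0.80496 <1
  x=-3.696: |R|=0.69330 <1
  x=-5.796: |R|=1.03032 >1
  x=-5.604: |R|=1.00624 >1
  x=-5.595: |R|=1.00509 >1
So |R|<1 on (-5.5556, 0).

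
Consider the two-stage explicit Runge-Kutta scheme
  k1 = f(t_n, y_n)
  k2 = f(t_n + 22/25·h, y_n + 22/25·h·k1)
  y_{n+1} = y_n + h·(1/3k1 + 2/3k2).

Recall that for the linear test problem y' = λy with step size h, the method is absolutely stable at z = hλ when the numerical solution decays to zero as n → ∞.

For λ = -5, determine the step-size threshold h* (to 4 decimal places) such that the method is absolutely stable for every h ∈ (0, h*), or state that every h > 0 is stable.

Set f=λy, z=hλ:
  k1=λy_n ⇒ h·k1=z·y_n;  k2=λ(1+22/25z)y_n ⇒ h·k2=z(1+22/25z)y_n
  y_{n+1}/y_n = 1 + 1/3z + 2/3z(1+22/25z) = 1 + z + 44/75z²
  Hence R(z) = 1 + z + 44/75z².

Solve |R(x)|<1 on ℝ⁻.
x=-1.17: |R|=0.6331
R=1: x+44/75x²=0 ⇒ x=−75/44=-1.7045; min R=1−1/(4·44/75)=0.5739>−1
Confirm numerically:
  x=-1.545: |R|=0.85539 <1
  x=-1.018: |R|=0.58998 <1
  x=-0.746: |R|=0.58049 <1
  x=-1.943: |R|=1.27181 >1
  x=-1.872: |R|=1.18391 >1
  x=-1.792: |R|=1.09194 >1
So |R|<1 on (-1.7045, 0).

(-1.7045,0); λ=-5 ⇒ h* = (75/44)/5 = 0.3409.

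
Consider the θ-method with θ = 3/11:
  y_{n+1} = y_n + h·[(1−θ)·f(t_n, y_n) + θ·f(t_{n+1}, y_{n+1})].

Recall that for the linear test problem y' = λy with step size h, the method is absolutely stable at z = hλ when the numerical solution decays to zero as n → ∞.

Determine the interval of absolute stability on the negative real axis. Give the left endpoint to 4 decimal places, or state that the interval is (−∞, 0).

On y'=λy, z=hλ:
  y_{n+1} = y_n + z·[8/11·y_n + 3/11·y_{n+1}] ⇒ (1 − 3/11z)y_{n+1} = (1 + 8/11z)y_n
  ⇒ R(z) = (1 + 8/11z)/(1 − 3/11z).

Solve |R(x)|<1 on ℝ⁻.
x=-0.6: |R|=0.4844
R=−1: 1+8/11x = −1+3/11x ⇒ -5/11x=2 ⇒ x=2/(-5/11)=-4.4000
Confirm numerically:
  x=-4.291: |R|=0.97717 <1
  x=-3.652: |R|=0.82966 <1
  x=-2.789: |R|=0.58409 <1
  x=-2.711: |R|=0.55862 <1
  x=-4.853: |R|=1.08862 >1
  x=-4.692: |R|=1.05822 >1
Stable set (-4.4000, 0).

(-4.4000, 0).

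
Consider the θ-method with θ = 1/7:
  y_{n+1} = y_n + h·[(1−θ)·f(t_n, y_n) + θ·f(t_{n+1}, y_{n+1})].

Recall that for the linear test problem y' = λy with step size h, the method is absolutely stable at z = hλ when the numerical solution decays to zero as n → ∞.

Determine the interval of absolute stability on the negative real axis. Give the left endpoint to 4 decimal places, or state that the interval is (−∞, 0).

On y'=λy, z=hλ:
  y_{n+1} = y_n + z·[6/7·y_n + 1/7·y_{n+1}] ⇒ (1 − 1/7z)y_{n+1} = (1 + 6/7z)y_n
  so R(z) = (1 + 6/7z)/(1 − 1/7z).

Find x<0 with |R(x)|<1.
x=-0.37: |R|=0.6486
R=−1: 1+6/7x = −1+1/7x ⇒ -5/7x=2 ⇒ x=2/(-5/7)=-2.8000
Confirm numerically:
  x=-2.705: |R|=0.95106 <1
  x=-2.263: |R|=0.71014 <1
  x=-1.214: |R|=0.03458 <1
  x=-3.323: |R|=1.25332 >1
  x=-2.830: |R|=1.01526 >1
Interval (-2.8000, 0).

z∈(-2.8000,0).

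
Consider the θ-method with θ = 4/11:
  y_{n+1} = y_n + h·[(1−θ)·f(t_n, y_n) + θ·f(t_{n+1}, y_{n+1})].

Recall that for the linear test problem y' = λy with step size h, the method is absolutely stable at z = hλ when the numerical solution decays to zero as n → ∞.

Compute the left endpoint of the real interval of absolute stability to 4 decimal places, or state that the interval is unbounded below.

left endpoint -7.3333.

On y'=λy, z=hλ:
  y_{n+1} = y_n + z·[7/11·y_n + 4/11·y_{n+1}] ⇒ (1 − 4/11z)y_{n+1} = (1 + 7/11z)y_n
  R(z) = (1 + 7/11z)/(1 − 4/11z).

Need |R(x)|<1, x<0.
x=-0.45: |R|=0.6133
R=−1: 1+7/11x = −1+4/11x ⇒ -3/11x=2 ⇒ x=2/(-3/11)=-7.3333
Confirm numerically:
  x=-7.017: |R|=0.97571 <1
  x=-6.531: |R|=0.93516 <1
  x=-5.512: |R|=0.83466 <1
  x=-4.359: |R|=0.68621 <1
  x=-7.751: |R|=1.02983 >1
  x=-7.609: |R|=1.01996 >1
So |R|<1 on (-7.3333, 0).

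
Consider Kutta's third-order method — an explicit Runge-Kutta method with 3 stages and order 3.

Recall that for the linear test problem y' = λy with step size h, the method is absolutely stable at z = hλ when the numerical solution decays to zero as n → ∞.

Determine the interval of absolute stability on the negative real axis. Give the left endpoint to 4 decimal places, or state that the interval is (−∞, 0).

z∈(-2.5127,0).

Set f=λy, z=hλ:
  order 3, 3-stage ⇒ R(z)=1+z+z^2/2+z^3/6
  (e.g. R(-0.99)=0.33833, |R|=0.33833)

Find x<0 with |R(x)|<1.
x=-0.99: |R|=0.3383
|R(-2.77)|=1.4759 |R(-2.55)|=1.0623 |R(-0.84)|=0.4140
Bisect:
  x_lo=-3.2144 |R|=2.5837  x_hi=-0.1840 |R|=0.8319
  mid=-1.69922 |R|=0.07325 →hi
  mid=-2.45683 |R|=0.91040 →hi
  mid=-2.83563 |R|=1.61536 →lo
  mid=-2.64623 |R|=1.23335 →lo
  mid=-2.55153 |R|=1.06491 →lo
  mid=-2.50418 |R|=0.98597 →hi
  mid=-2.52785 |R|=1.02501 →lo
  mid=-2.51602 |R|=1.00538 →lo
  mid=-2.51010 |R|=0.99565 →hi
  ...
  [-2.51287,-2.51269] ⇒ x*=-2.5127
Stable set (-2.5127, 0).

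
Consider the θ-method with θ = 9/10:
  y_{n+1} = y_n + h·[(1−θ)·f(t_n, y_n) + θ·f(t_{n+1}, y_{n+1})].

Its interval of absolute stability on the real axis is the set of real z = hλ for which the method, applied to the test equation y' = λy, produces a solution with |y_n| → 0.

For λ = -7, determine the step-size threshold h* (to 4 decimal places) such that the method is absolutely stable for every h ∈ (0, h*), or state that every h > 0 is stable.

(−∞, 0) — no finite endpoint. Any h>0 works for λ=-7.

Test eqn y'=λy, z=hλ:
  y_{n+1} = y_n + z·[1/10·y_n + 9/10·y_{n+1}] ⇒ (1 − 9/10z)y_{n+1} = (1 + 1/10z)y_n
  ⇒ R(z) = (1 + 1/10z)/(1 − 9/10z).

Need |R(x)|<1, x<0.
x=-1.13: |R|=0.4398
x=-2: |R|=0.2857
x=-10: |R|=0.0000
x=-100: |R|=0.0989
θ=9/10≥1/2 ⇒ |1+1/10x|<|1−9/10x| ∀x<0 ⇒ interval (−∞,0).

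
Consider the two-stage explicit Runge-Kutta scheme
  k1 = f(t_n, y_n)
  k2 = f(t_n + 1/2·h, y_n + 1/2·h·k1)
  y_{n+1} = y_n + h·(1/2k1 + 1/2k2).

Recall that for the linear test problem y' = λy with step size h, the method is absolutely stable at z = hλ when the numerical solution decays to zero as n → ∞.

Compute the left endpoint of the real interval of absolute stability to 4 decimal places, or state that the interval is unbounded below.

left endpoint -4.0000.

On y'=λy, z=hλ:
  k1=λy_n ⇒ h·k1=z·y_n;  k2=λ(1+1/2z)y_n ⇒ h·k2=z(1+1/2z)y_n
  y_{n+1}/y_n = 1 + 1/2z + 1/2z(1+1/2z) = 1 + z + 1/4z²
  R(z) = 1 + z + 1/4z².

Need |R(x)|<1, x<0.
x=-0.88: |R|=0.3136
R=1: x+1/4x²=0 ⇒ x=−4=-4.0000; min R=1−1/(4·1/4)=0.0000>−1
Confirm numerically:
  x=-3.789: |R|=0.80013 <1
  x=-3.501: |R|=0.56325 <1
  x=-2.860: |R|=0.18490 <1
  x=-4.367: |R|=1.40067 >1
  x=-4.361: |R|=1.39358 >1
So |R|<1 on (-4.0000, 0).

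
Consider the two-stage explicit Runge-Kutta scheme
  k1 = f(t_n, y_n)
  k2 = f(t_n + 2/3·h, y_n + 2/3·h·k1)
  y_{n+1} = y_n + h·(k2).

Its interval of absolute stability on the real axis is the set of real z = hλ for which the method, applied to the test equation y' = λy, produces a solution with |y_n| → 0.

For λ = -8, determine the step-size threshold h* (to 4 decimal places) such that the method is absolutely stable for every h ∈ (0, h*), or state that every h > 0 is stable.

Test eqn y'=λy, z=hλ:
  k1=λy_n ⇒ h·k1=z·y_n;  k2=λ(1+2/3z)y_n ⇒ h·k2=z(1+2/3z)y_n
  y_{n+1}/y_n = 1 + z(1+2/3z) = 1 + z + 2/3z²
  R(z) = 1 + z + 2/3z².

Find x<0 with |R(x)|<1.
x=-1.62: |R|=1.1296
R=1: x+2/3x²=0 ⇒ x=−3/2=-1.5000; min R=1−1/(4·2/3)=0.6250>−1
Confirm numerically:
  x=-1.398: |R|=0.90494 <1
  x=-1.180: |R|=0.74827 <1
  x=-0.862: |R|=0.63336 <1
  x=-1.982: |R|=1.63688 >1
  x=-1.782: |R|=1.33502 >1
  x=-1.535: |R|=1.03582 >1
Stable set (-1.5000, 0).

(-1.5000,0); λ=-8 ⇒ h* = (3/2)/8 = 0.1875.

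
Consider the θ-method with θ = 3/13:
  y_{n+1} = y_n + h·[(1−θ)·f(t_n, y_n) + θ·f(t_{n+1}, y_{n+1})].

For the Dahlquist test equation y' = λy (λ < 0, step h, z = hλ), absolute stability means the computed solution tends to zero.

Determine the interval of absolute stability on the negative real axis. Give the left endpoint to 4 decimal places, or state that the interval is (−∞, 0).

Set f=λy, z=hλ:
  y_{n+1} = y_n + z·[10/13·y_n + 3/13·y_{n+1}] ⇒ (1 − 3/13z)y_{n+1} = (1 + 10/13z)y_n
  ⇒ R(z) = (1 + 10/13z)/(1 − 3/13z).

Find x<0 with |R(x)|<1.
x=-1.3: |R|=0.0000
R=−1: 1+10/13x = −1+3/13x ⇒ -7/13x=2 ⇒ x=2/(-7/13)=-3.7143
Confirm numerically:
  x=-3.026: |R|=0.78177 <1
  x=-2.937: |R|=0.75054 <1
  x=-2.376: |R|=0.53458 <1
  x=-4.196: |R|=1.13178 >1
  x=-4.050: |R|=1.09344 >1
  x=-3.992: |R|=1.07783 >1
Stable set (-3.7143, 0).

z∈(-3.7143,0).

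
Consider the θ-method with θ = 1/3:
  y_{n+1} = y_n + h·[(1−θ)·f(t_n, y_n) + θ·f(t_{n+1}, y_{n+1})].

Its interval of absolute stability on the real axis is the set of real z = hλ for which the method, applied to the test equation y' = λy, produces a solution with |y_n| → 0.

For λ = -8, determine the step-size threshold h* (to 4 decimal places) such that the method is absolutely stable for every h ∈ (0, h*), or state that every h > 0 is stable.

(-6.0000,0); λ=-8 ⇒ h* = (6)/8 = 0.7500.

Test eqn y'=λy, z=hλ:
  y_{n+1} = y_n + z·[2/3·y_n + 1/3·y_{n+1}] ⇒ (1 − 1/3z)y_{n+1} = (1 + 2/3z)y_n
  ⇒ R(z) = (1 + 2/3z)/(1 − 1/3z).

Solve |R(x)|<1 on ℝ⁻.
x=-0.67: |R|=0.4523
R=−1: 1+2/3x = −1+1/3x ⇒ -1/3x=2 ⇒ x=2/(-1/3)=-6.0000
Confirm numerically:
  x=-5.868: |R|=0.98512 <1
  x=-4.727: |R|=0.83525 <1
  x=-3.934: |R|=0.70205 <1
  x=-6.438: |R|=1.04641 >1
  x=-6.411: |R|=1.04367 >1
Stable set (-6.0000, 0).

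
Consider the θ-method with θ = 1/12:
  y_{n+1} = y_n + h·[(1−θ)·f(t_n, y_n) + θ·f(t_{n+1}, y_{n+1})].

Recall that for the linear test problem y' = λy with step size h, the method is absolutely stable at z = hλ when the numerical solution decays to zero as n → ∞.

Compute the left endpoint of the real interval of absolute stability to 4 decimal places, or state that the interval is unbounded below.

left endpoint -2.4000.

With y'=λy (z=hλ):
  y_{n+1} = y_n + z·[11/12·y_n + 1/12·y_{n+1}] ⇒ (1 − 1/12z)y_{n+1} = (1 + 11/12z)y_n
  R(z) = (1 + 11/12z)/(1 − 1/12z).

Boundary: |R(x)|=1, x<0.
x=-0.76: |R|=0.2853
R=−1: 1+11/12x = −1+1/12x ⇒ -5/6x=2 ⇒ x=2/(-5/6)=-2.4000
Confirm numerically:
  x=-2.248: |R|=0.89332 <1
  x=-1.852: |R|=0.60439 <1
  x=-1.401: |R|=0.25453 <1
  x=-2.917: |R|=1.34658 >1
  x=-2.543: |R|=1.09833 >1
  x=-2.436: |R|=1.02494 >1
Interval (-2.4000, 0).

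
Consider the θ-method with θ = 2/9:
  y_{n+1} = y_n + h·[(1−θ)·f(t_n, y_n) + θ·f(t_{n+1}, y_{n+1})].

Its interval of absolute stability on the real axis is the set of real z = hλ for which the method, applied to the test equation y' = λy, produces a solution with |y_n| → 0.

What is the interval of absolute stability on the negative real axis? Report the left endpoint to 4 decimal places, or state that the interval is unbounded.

(-3.6000, 0).

Test eqn y'=λy, z=hλ:
  y_{n+1} = y_n + z·[7/9·y_n + 2/9·y_{n+1}] ⇒ (1 − 2/9z)y_{n+1} = (1 + 7/9z)y_n
  ⇒ R(z) = (1 + 7/9z)/(1 − 2/9z).

Boundary: |R(x)|=1, x<0.
x=-0.6: |R|=0.4706
R=−1: 1+7/9x = −1+2/9x ⇒ -5/9x=2 ⇒ x=2/(-5/9)=-3.6000
Confirm numerically:
  x=-3.572: |R|=0.99133 <1
  x=-2.777: |R|=0.71726 <1
  x=-2.084: |R|=0.42436 <1
  x=-4.163: |R|=1.16247 >1
  x=-4.099: |R|=1.14508 >1
  x=-3.633: |R|=1.01014 >1
So |R|<1 on (-3.6000, 0).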